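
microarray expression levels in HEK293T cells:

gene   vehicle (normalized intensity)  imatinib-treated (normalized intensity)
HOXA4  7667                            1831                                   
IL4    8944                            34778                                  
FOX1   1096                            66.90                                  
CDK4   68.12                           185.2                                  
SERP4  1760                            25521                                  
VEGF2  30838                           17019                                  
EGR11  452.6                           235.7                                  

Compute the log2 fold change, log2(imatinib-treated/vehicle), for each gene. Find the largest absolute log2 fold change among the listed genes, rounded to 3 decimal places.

4.034

log2(1831/7667) = -2.066  (HOXA4)
log2(34778/8944) = 1.959  (IL4)
log2(66.90/1096) = -4.034  (FOX1)
log2(185.2/68.12) = 1.443  (CDK4)
log2(25521/1760) = 3.858  (SERP4)
log2(17019/30838) = -0.858  (VEGF2)
log2(235.7/452.6) = -0.941  (EGR11)
The largest magnitude belongs to FOX1.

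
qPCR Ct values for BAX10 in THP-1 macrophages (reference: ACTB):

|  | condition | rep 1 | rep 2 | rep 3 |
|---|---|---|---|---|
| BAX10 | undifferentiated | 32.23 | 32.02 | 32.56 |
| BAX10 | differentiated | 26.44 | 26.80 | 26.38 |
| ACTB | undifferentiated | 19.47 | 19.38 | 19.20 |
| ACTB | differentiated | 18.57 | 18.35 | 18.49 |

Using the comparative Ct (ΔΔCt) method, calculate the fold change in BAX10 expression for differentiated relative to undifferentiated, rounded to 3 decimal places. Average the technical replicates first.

Mean Ct: BAX10 undifferentiated 32.270; BAX10 differentiated 26.540; ACTB undifferentiated 19.350; ACTB differentiated 18.470
ΔCt(undifferentiated) = 32.270 − 19.350 = 12.920
ΔCt(differentiated) = 26.540 − 18.470 = 8.070
ΔΔCt = 8.070 − 12.920 = -4.850
Fold change = 2^(−(-4.850)) = 2^4.850 = 28.8400

28.840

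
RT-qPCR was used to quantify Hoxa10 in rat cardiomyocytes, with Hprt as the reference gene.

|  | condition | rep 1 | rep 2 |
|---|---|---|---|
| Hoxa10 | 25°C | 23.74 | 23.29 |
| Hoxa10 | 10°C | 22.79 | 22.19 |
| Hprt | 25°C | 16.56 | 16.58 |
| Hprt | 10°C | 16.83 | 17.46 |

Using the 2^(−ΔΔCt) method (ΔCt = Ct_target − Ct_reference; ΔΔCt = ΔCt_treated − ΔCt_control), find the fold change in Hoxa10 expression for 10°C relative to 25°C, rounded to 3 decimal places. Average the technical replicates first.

3.031

Mean Ct: Hoxa10 25°C 23.515; Hoxa10 10°C 22.490; Hprt 25°C 16.570; Hprt 10°C 17.145
ΔCt(25°C) = 23.515 − 16.570 = 6.945
ΔCt(10°C) = 22.490 − 17.145 = 5.345
ΔΔCt = 5.345 − 6.945 = -1.600
Fold change = 2^(−(-1.600)) = 2^1.600 = 3.0314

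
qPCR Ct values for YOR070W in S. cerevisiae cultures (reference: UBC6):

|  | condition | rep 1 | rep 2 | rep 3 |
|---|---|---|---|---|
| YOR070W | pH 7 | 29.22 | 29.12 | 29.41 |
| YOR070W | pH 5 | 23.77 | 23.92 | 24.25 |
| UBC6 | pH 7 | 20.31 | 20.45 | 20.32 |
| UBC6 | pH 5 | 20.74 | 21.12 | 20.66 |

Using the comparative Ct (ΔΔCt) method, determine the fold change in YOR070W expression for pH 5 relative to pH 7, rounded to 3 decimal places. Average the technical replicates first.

53.817

Mean Ct: YOR070W pH 7 29.250; YOR070W pH 5 23.980; UBC6 pH 7 20.360; UBC6 pH 5 20.840
ΔCt(pH 7) = 29.250 − 20.360 = 8.890
ΔCt(pH 5) = 23.980 − 20.840 = 3.140
ΔΔCt = 3.140 − 8.890 = -5.750
Fold change = 2^(−(-5.750)) = 2^5.750 = 53.8174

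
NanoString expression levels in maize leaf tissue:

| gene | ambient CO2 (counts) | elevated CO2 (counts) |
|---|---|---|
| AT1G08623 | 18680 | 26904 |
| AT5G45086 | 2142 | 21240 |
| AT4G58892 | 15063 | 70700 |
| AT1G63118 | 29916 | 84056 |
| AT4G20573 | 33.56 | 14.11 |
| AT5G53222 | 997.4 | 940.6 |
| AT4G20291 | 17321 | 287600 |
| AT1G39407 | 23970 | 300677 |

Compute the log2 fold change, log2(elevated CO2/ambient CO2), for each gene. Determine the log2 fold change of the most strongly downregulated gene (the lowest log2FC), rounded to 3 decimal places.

log2(26904/18680) = 0.526  (AT1G08623)
log2(21240/2142) = 3.310  (AT5G45086)
log2(70700/15063) = 2.231  (AT4G58892)
log2(84056/29916) = 1.490  (AT1G63118)
log2(14.11/33.56) = -1.250  (AT4G20573)
log2(940.6/997.4) = -0.085  (AT5G53222)
log2(287600/17321) = 4.053  (AT4G20291)
log2(300677/23970) = 3.649  (AT1G39407)
AT4G20573 is most strongly downregulated.

-1.250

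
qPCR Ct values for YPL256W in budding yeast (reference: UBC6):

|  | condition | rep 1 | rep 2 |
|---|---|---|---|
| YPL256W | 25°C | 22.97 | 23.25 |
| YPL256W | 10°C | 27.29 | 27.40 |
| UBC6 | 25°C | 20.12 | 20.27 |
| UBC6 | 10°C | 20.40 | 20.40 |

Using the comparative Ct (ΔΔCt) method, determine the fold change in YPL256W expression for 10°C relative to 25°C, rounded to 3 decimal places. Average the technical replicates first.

Mean Ct: YPL256W 25°C 23.110; YPL256W 10°C 27.345; UBC6 25°C 20.195; UBC6 10°C 20.400
ΔCt(25°C) = 23.110 − 20.195 = 2.915
ΔCt(10°C) = 27.345 − 20.400 = 6.945
ΔΔCt = 6.945 − 2.915 = 4.030
Fold change = 2^(−4.030) = 0.0612

0.061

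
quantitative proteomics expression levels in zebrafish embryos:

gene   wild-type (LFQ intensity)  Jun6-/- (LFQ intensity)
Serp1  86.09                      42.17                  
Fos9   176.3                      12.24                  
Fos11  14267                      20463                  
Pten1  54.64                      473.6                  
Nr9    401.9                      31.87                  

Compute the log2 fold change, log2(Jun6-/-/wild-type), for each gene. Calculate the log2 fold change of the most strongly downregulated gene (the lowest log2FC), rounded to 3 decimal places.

-3.848

log2(42.17/86.09) = -1.030  (Serp1)
log2(12.24/176.3) = -3.848  (Fos9)
log2(20463/14267) = 0.520  (Fos11)
log2(473.6/54.64) = 3.116  (Pten1)
log2(31.87/401.9) = -3.657  (Nr9)
Fos9 is most strongly downregulated.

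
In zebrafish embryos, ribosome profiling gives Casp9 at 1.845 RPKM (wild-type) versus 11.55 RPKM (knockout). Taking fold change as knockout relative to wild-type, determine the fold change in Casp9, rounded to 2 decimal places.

6.26

Fold change = 11.55 / 1.845 = 6.260
Casp9 is upregulated.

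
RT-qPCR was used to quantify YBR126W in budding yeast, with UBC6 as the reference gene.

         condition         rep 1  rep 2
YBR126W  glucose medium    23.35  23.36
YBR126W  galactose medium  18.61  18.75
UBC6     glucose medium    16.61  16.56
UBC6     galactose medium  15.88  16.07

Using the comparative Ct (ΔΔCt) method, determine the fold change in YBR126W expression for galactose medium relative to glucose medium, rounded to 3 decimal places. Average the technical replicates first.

Mean Ct: YBR126W glucose medium 23.355; YBR126W galactose medium 18.680; UBC6 glucose medium 16.585; UBC6 galactose medium 15.975
ΔCt(glucose medium) = 23.355 − 16.585 = 6.770
ΔCt(galactose medium) = 18.680 − 15.975 = 2.705
ΔΔCt = 2.705 − 6.770 = -4.065
Fold change = 2^(−(-4.065)) = 2^4.065 = 16.7374

16.737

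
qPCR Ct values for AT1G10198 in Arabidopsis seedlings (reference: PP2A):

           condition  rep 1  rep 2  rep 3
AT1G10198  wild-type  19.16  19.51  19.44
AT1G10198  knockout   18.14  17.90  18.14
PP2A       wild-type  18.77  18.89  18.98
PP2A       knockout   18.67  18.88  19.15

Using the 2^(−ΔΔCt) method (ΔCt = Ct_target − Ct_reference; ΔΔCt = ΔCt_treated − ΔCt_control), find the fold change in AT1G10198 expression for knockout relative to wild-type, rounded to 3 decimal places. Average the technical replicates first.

Mean Ct: AT1G10198 wild-type 19.370; AT1G10198 knockout 18.060; PP2A wild-type 18.880; PP2A knockout 18.900
ΔCt(wild-type) = 19.370 − 18.880 = 0.490
ΔCt(knockout) = 18.060 − 18.900 = -0.840
ΔΔCt = -0.840 − 0.490 = -1.330
Fold change = 2^(−(-1.330)) = 2^1.330 = 2.5140

2.514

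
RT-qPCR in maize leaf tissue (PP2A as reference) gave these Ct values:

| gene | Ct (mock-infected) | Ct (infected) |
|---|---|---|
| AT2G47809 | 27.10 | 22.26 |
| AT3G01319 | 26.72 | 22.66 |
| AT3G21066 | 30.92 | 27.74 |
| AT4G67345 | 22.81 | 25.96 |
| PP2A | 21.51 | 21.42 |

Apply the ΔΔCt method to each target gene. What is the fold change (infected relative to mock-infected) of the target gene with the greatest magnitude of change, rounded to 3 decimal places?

26.909

AT2G47809: ΔΔCt = (22.26−21.42) − (27.10−21.51) = 0.84 − 5.59 = -4.75; fold change = 2^4.75 = 26.909
AT3G01319: ΔΔCt = (22.66−21.42) − (26.72−21.51) = 1.24 − 5.21 = -3.97; fold change = 2^3.97 = 15.671
AT3G21066: ΔΔCt = (27.74−21.42) − (30.92−21.51) = 6.32 − 9.41 = -3.09; fold change = 2^3.09 = 8.515
AT4G67345: ΔΔCt = (25.96−21.42) − (22.81−21.51) = 4.54 − 1.30 = 3.24; fold change = 2^-3.24 = 0.106
AT2G47809 has the largest |ΔΔCt| = 4.75.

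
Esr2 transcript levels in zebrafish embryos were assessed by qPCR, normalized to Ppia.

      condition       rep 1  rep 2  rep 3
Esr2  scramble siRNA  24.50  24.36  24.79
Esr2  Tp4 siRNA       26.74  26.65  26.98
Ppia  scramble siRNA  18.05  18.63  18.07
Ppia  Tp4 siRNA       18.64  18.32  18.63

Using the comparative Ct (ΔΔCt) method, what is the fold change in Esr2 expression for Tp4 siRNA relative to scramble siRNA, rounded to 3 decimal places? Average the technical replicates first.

Mean Ct: Esr2 scramble siRNA 24.550; Esr2 Tp4 siRNA 26.790; Ppia scramble siRNA 18.250; Ppia Tp4 siRNA 18.530
ΔCt(scramble siRNA) = 24.550 − 18.250 = 6.300
ΔCt(Tp4 siRNA) = 26.790 − 18.530 = 8.260
ΔΔCt = 8.260 − 6.300 = 1.960
Fold change = 2^(−1.960) = 0.2570

0.257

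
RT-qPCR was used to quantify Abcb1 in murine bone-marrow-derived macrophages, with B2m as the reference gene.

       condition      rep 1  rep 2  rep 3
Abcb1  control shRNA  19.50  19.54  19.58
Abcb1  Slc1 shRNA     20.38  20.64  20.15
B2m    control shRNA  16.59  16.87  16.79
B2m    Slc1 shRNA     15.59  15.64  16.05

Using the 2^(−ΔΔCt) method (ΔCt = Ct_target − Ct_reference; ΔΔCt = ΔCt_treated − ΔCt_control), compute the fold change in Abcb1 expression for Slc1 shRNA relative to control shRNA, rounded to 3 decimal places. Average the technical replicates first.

Mean Ct: Abcb1 control shRNA 19.540; Abcb1 Slc1 shRNA 20.390; B2m control shRNA 16.750; B2m Slc1 shRNA 15.760
ΔCt(control shRNA) = 19.540 − 16.750 = 2.790
ΔCt(Slc1 shRNA) = 20.390 − 15.760 = 4.630
ΔΔCt = 4.630 − 2.790 = 1.840
Fold change = 2^(−1.840) = 0.2793

0.279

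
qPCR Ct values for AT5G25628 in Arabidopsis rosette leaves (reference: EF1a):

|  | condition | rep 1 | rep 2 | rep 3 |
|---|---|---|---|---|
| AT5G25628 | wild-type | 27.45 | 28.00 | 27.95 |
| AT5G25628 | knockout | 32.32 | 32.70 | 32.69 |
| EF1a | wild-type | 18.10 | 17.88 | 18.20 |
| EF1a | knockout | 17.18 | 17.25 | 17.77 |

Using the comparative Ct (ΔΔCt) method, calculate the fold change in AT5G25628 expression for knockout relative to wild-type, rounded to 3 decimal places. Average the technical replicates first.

0.023

Mean Ct: AT5G25628 wild-type 27.800; AT5G25628 knockout 32.570; EF1a wild-type 18.060; EF1a knockout 17.400
ΔCt(wild-type) = 27.800 − 18.060 = 9.740
ΔCt(knockout) = 32.570 − 17.400 = 15.170
ΔΔCt = 15.170 − 9.740 = 5.430
Fold change = 2^(−5.430) = 0.0232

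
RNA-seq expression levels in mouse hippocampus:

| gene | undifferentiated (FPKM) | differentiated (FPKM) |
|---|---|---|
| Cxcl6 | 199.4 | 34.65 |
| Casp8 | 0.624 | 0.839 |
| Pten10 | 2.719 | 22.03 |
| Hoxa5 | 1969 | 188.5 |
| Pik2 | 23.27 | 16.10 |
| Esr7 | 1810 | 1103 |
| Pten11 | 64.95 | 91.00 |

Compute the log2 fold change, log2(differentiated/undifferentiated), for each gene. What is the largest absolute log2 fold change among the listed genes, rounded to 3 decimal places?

3.385

log2(34.65/199.4) = -2.525  (Cxcl6)
log2(0.839/0.624) = 0.427  (Casp8)
log2(22.03/2.719) = 3.018  (Pten10)
log2(188.5/1969) = -3.385  (Hoxa5)
log2(16.10/23.27) = -0.531  (Pik2)
log2(1103/1810) = -0.715  (Esr7)
log2(91.00/64.95) = 0.487  (Pten11)
The largest magnitude belongs to Hoxa5.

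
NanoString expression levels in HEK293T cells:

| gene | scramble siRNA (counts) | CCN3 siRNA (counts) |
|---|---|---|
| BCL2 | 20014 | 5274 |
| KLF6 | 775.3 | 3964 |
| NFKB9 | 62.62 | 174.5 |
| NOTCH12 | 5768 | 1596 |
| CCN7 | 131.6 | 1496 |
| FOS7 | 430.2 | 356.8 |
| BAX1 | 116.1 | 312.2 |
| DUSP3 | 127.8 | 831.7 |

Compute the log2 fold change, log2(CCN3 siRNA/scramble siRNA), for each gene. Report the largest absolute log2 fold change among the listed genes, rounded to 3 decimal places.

3.507

log2(5274/20014) = -1.924  (BCL2)
log2(3964/775.3) = 2.354  (KLF6)
log2(174.5/62.62) = 1.479  (NFKB9)
log2(1596/5768) = -1.854  (NOTCH12)
log2(1496/131.6) = 3.507  (CCN7)
log2(356.8/430.2) = -0.270  (FOS7)
log2(312.2/116.1) = 1.427  (BAX1)
log2(831.7/127.8) = 2.702  (DUSP3)
The largest magnitude belongs to CCN7.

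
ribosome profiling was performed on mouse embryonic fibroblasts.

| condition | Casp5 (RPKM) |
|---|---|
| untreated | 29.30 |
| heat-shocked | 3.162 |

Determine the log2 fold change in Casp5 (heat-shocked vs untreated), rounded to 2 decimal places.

-3.21

Fold change = 3.162 / 29.30 = 0.1079
log2(0.1079) = -3.212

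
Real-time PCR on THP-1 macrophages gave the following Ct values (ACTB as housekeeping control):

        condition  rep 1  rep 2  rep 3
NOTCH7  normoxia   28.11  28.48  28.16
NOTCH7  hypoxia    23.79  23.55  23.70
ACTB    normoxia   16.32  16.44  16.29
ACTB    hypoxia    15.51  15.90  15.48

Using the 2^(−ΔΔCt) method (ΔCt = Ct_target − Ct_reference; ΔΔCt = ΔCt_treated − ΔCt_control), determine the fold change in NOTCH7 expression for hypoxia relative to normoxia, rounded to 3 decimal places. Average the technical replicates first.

Mean Ct: NOTCH7 normoxia 28.250; NOTCH7 hypoxia 23.680; ACTB normoxia 16.350; ACTB hypoxia 15.630
ΔCt(normoxia) = 28.250 − 16.350 = 11.900
ΔCt(hypoxia) = 23.680 − 15.630 = 8.050
ΔΔCt = 8.050 − 11.900 = -3.850
Fold change = 2^(−(-3.850)) = 2^3.850 = 14.4200

14.420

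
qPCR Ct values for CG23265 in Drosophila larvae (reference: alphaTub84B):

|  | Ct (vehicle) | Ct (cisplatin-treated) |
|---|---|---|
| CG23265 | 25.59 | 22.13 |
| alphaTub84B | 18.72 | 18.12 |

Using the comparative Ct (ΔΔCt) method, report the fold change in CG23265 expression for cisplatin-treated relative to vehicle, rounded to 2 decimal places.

7.26

ΔCt(vehicle) = 25.590 − 18.720 = 6.870
ΔCt(cisplatin-treated) = 22.130 − 18.120 = 4.010
ΔΔCt = 4.010 − 6.870 = -2.860
Fold change = 2^(−(-2.860)) = 2^2.860 = 7.260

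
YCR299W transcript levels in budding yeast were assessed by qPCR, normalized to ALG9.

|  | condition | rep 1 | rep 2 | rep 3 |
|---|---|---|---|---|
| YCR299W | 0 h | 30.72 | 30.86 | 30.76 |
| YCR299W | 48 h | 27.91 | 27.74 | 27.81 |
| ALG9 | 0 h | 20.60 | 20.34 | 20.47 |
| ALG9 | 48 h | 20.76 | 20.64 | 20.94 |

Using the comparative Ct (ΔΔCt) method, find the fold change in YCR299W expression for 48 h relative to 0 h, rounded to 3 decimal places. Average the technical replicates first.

Mean Ct: YCR299W 0 h 30.780; YCR299W 48 h 27.820; ALG9 0 h 20.470; ALG9 48 h 20.780
ΔCt(0 h) = 30.780 − 20.470 = 10.310
ΔCt(48 h) = 27.820 − 20.780 = 7.040
ΔΔCt = 7.040 − 10.310 = -3.270
Fold change = 2^(−(-3.270)) = 2^3.270 = 9.6465

9.646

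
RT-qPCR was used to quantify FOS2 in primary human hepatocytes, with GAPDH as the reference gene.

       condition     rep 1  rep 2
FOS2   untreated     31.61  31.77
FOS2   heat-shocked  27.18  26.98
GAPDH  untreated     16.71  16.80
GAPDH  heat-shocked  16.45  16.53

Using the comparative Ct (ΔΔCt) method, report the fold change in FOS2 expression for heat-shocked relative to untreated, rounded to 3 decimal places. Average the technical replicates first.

Mean Ct: FOS2 untreated 31.690; FOS2 heat-shocked 27.080; GAPDH untreated 16.755; GAPDH heat-shocked 16.490
ΔCt(untreated) = 31.690 − 16.755 = 14.935
ΔCt(heat-shocked) = 27.080 − 16.490 = 10.590
ΔΔCt = 10.590 − 14.935 = -4.345
Fold change = 2^(−(-4.345)) = 2^4.345 = 20.3224

20.322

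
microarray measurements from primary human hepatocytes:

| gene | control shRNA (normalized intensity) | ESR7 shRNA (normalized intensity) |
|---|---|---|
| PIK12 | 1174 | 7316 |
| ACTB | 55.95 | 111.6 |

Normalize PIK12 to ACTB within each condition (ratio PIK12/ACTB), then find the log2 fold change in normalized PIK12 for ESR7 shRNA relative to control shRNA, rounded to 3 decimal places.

1.643

PIK12/ACTB (control shRNA) = 1174 / 55.95 = 20.983
PIK12/ACTB (ESR7 shRNA) = 7316 / 111.6 = 65.556
Fold change = 65.556 / 20.983 = 3.1242
log2(3.1242) = 1.6435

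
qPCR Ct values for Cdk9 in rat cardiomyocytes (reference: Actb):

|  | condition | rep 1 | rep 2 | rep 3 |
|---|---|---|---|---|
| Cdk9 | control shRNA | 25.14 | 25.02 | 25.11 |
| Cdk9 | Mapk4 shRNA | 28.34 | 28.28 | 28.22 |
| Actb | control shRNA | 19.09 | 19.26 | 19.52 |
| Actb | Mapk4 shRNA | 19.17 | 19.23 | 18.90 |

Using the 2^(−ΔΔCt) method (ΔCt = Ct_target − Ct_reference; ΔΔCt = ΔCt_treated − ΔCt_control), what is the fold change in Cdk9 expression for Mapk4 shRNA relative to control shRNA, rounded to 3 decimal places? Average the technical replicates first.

Mean Ct: Cdk9 control shRNA 25.090; Cdk9 Mapk4 shRNA 28.280; Actb control shRNA 19.290; Actb Mapk4 shRNA 19.100
ΔCt(control shRNA) = 25.090 − 19.290 = 5.800
ΔCt(Mapk4 shRNA) = 28.280 − 19.100 = 9.180
ΔΔCt = 9.180 − 5.800 = 3.380
Fold change = 2^(−3.380) = 0.0961

0.096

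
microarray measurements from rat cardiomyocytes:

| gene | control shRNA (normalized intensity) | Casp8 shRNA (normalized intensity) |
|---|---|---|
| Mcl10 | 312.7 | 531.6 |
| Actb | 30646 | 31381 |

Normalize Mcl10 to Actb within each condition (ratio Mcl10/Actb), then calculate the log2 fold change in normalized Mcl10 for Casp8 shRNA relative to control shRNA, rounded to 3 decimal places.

0.731

Mcl10/Actb (control shRNA) = 312.7 / 30646 = 0.010204
Mcl10/Actb (Casp8 shRNA) = 531.6 / 31381 = 0.01694
Fold change = 0.01694 / 0.010204 = 1.6602
log2(1.6602) = 0.7314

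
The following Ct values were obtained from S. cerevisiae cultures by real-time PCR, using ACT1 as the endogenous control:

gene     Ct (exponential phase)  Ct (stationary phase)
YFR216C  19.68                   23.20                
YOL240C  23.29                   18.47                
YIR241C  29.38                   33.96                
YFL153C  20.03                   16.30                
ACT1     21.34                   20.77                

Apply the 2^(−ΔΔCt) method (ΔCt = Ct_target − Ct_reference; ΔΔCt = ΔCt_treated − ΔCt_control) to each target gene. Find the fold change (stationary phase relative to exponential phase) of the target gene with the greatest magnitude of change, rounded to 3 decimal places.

YFR216C: ΔΔCt = (23.20−20.77) − (19.68−21.34) = 2.43 − (-1.66) = 4.09; fold change = 2^-4.09 = 0.059
YOL240C: ΔΔCt = (18.47−20.77) − (23.29−21.34) = -2.30 − 1.95 = -4.25; fold change = 2^4.25 = 19.027
YIR241C: ΔΔCt = (33.96−20.77) − (29.38−21.34) = 13.19 − 8.04 = 5.15; fold change = 2^-5.15 = 0.028
YFL153C: ΔΔCt = (16.30−20.77) − (20.03−21.34) = -4.47 − (-1.31) = -3.16; fold change = 2^3.16 = 8.938
YIR241C has the largest |ΔΔCt| = 5.15.

0.028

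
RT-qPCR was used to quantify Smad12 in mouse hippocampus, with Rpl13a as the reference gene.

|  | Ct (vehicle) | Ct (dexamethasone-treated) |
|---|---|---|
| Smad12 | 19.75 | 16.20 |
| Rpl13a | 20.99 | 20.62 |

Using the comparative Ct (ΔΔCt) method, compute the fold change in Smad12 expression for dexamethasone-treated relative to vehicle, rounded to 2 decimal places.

ΔCt(vehicle) = 19.750 − 20.990 = -1.240
ΔCt(dexamethasone-treated) = 16.200 − 20.620 = -4.420
ΔΔCt = -4.420 − (-1.240) = -3.180
Fold change = 2^(−(-3.180)) = 2^3.180 = 9.063

9.06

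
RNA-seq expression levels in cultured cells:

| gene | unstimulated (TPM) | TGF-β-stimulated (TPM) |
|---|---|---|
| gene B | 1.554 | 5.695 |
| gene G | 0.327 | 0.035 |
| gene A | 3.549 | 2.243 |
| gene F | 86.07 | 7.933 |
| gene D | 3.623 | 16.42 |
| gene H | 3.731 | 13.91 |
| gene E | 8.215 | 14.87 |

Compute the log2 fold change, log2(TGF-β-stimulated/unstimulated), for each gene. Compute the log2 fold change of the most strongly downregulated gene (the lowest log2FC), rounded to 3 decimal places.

-3.440

log2(5.695/1.554) = 1.874  (gene B)
log2(0.035/0.327) = -3.224  (gene G)
log2(2.243/3.549) = -0.662  (gene A)
log2(7.933/86.07) = -3.440  (gene F)
log2(16.42/3.623) = 2.180  (gene D)
log2(13.91/3.731) = 1.898  (gene H)
log2(14.87/8.215) = 0.856  (gene E)
gene F is most strongly downregulated.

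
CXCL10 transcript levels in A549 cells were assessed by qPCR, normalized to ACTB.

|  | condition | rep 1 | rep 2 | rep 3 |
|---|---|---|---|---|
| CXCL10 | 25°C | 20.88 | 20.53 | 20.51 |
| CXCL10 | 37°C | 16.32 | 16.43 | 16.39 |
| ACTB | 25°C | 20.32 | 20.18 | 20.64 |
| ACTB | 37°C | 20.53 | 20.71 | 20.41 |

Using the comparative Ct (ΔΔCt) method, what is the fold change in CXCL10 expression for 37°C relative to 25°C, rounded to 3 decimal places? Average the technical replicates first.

21.556

Mean Ct: CXCL10 25°C 20.640; CXCL10 37°C 16.380; ACTB 25°C 20.380; ACTB 37°C 20.550
ΔCt(25°C) = 20.640 − 20.380 = 0.260
ΔCt(37°C) = 16.380 − 20.550 = -4.170
ΔΔCt = -4.170 − 0.260 = -4.430
Fold change = 2^(−(-4.430)) = 2^4.430 = 21.5557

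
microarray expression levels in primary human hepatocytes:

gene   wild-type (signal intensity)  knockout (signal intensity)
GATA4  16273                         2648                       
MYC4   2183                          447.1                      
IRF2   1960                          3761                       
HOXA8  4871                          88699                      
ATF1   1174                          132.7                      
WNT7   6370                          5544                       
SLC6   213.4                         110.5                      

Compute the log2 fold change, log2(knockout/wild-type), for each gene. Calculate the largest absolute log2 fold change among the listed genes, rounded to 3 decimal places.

4.187

log2(2648/16273) = -2.620  (GATA4)
log2(447.1/2183) = -2.288  (MYC4)
log2(3761/1960) = 0.940  (IRF2)
log2(88699/4871) = 4.187  (HOXA8)
log2(132.7/1174) = -3.145  (ATF1)
log2(5544/6370) = -0.200  (WNT7)
log2(110.5/213.4) = -0.950  (SLC6)
The largest magnitude belongs to HOXA8.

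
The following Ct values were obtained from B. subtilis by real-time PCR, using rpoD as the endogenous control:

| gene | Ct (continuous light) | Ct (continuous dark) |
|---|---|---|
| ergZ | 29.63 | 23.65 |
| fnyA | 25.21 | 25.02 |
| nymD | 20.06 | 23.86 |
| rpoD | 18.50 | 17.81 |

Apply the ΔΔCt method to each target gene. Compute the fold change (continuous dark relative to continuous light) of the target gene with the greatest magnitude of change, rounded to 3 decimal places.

39.124

ergZ: ΔΔCt = (23.65−17.81) − (29.63−18.50) = 5.84 − 11.13 = -5.29; fold change = 2^5.29 = 39.124
fnyA: ΔΔCt = (25.02−17.81) − (25.21−18.50) = 7.21 − 6.71 = 0.50; fold change = 2^-0.50 = 0.707
nymD: ΔΔCt = (23.86−17.81) − (20.06−18.50) = 6.05 − 1.56 = 4.49; fold change = 2^-4.49 = 0.045
ergZ has the largest |ΔΔCt| = 5.29.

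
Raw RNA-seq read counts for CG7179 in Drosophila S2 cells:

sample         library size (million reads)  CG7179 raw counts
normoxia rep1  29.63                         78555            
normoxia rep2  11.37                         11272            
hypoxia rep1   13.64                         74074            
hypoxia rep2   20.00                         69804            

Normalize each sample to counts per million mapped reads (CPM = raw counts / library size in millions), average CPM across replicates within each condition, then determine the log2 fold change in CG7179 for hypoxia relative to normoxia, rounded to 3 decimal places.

1.292

CPM(normoxia rep1) = 78555 / 29.63 = 2651.1981
CPM(normoxia rep2) = 11272 / 11.37 = 991.3808
CPM(hypoxia rep1) = 74074 / 13.64 = 5430.6452
CPM(hypoxia rep2) = 69804 / 20.00 = 3490.2000
mean CPM(normoxia) = 1821.2895; mean CPM(hypoxia) = 4460.4226
Fold change = 4460.4226 / 1821.2895 = 2.44905
log2(2.44905) = 1.2922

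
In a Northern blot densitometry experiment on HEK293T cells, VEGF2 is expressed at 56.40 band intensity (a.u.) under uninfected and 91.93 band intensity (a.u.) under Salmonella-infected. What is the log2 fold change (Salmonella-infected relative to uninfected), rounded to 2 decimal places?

0.70

Fold change = 91.93 / 56.40 = 1.6300
log2(1.6300) = 0.705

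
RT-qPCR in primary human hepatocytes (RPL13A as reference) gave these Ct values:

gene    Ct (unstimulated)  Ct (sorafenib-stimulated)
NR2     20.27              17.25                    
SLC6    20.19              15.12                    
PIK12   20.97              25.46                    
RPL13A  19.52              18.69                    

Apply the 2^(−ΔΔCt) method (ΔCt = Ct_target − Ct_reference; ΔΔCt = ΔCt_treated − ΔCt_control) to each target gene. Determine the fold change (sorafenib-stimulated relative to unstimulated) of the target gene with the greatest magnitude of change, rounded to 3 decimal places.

0.025

NR2: ΔΔCt = (17.25−18.69) − (20.27−19.52) = -1.44 − 0.75 = -2.19; fold change = 2^2.19 = 4.563
SLC6: ΔΔCt = (15.12−18.69) − (20.19−19.52) = -3.57 − 0.67 = -4.24; fold change = 2^4.24 = 18.896
PIK12: ΔΔCt = (25.46−18.69) − (20.97−19.52) = 6.77 − 1.45 = 5.32; fold change = 2^-5.32 = 0.025
PIK12 has the largest |ΔΔCt| = 5.32.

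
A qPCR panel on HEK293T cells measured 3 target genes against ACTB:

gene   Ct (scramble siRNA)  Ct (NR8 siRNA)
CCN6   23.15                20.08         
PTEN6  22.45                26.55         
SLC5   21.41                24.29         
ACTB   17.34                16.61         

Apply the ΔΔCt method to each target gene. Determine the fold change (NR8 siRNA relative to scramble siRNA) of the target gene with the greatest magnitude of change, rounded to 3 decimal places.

CCN6: ΔΔCt = (20.08−16.61) − (23.15−17.34) = 3.47 − 5.81 = -2.34; fold change = 2^2.34 = 5.063
PTEN6: ΔΔCt = (26.55−16.61) − (22.45−17.34) = 9.94 − 5.11 = 4.83; fold change = 2^-4.83 = 0.035
SLC5: ΔΔCt = (24.29−16.61) − (21.41−17.34) = 7.68 − 4.07 = 3.61; fold change = 2^-3.61 = 0.082
PTEN6 has the largest |ΔΔCt| = 4.83.

0.035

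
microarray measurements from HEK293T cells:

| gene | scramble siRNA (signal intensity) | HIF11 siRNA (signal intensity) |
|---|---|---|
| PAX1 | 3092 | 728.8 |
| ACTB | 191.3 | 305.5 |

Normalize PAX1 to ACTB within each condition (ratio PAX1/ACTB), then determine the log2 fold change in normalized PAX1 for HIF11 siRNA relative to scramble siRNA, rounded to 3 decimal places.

-2.760

PAX1/ACTB (scramble siRNA) = 3092 / 191.3 = 16.163
PAX1/ACTB (HIF11 siRNA) = 728.8 / 305.5 = 2.3856
Fold change = 2.3856 / 16.163 = 0.1476
log2(0.1476) = -2.7603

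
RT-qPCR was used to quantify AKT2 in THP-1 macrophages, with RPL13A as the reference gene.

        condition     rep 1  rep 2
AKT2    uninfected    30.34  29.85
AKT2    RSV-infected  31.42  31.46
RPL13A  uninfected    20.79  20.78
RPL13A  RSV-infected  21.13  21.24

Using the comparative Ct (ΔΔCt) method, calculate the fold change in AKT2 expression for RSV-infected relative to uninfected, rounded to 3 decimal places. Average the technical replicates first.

0.519

Mean Ct: AKT2 uninfected 30.095; AKT2 RSV-infected 31.440; RPL13A uninfected 20.785; RPL13A RSV-infected 21.185
ΔCt(uninfected) = 30.095 − 20.785 = 9.310
ΔCt(RSV-infected) = 31.440 − 21.185 = 10.255
ΔΔCt = 10.255 − 9.310 = 0.945
Fold change = 2^(−0.945) = 0.5194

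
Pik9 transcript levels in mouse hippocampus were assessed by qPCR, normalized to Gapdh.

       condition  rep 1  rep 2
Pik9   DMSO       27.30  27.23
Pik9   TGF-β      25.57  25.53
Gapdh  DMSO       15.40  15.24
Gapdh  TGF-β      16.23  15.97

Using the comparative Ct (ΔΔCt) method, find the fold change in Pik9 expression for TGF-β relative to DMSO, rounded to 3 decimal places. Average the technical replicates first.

Mean Ct: Pik9 DMSO 27.265; Pik9 TGF-β 25.550; Gapdh DMSO 15.320; Gapdh TGF-β 16.100
ΔCt(DMSO) = 27.265 − 15.320 = 11.945
ΔCt(TGF-β) = 25.550 − 16.100 = 9.450
ΔΔCt = 9.450 − 11.945 = -2.495
Fold change = 2^(−(-2.495)) = 2^2.495 = 5.6373

5.637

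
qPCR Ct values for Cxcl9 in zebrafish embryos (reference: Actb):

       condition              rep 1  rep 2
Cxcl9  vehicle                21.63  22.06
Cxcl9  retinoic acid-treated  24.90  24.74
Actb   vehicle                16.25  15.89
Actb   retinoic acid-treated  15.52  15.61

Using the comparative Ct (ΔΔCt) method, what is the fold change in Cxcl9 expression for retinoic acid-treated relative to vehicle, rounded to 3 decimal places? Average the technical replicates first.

Mean Ct: Cxcl9 vehicle 21.845; Cxcl9 retinoic acid-treated 24.820; Actb vehicle 16.070; Actb retinoic acid-treated 15.565
ΔCt(vehicle) = 21.845 − 16.070 = 5.775
ΔCt(retinoic acid-treated) = 24.820 − 15.565 = 9.255
ΔΔCt = 9.255 − 5.775 = 3.480
Fold change = 2^(−3.480) = 0.0896

0.090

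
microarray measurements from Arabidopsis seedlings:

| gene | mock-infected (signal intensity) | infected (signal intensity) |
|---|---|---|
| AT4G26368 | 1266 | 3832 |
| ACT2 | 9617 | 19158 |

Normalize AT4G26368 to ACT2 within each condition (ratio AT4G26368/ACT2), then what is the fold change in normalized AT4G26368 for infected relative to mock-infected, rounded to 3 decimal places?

1.519

AT4G26368/ACT2 (mock-infected) = 1266 / 9617 = 0.13164
AT4G26368/ACT2 (infected) = 3832 / 19158 = 0.20002
Fold change = 0.20002 / 0.13164 = 1.5194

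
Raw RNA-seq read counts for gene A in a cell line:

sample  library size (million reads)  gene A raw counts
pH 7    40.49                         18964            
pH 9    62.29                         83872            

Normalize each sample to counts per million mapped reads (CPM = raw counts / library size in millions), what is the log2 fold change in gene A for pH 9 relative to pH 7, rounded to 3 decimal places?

1.523

CPM(pH 7) = 18964 / 40.49 = 468.3626
CPM(pH 9) = 83872 / 62.29 = 1346.4762
Fold change = 1346.4762 / 468.3626 = 2.87486
log2(2.87486) = 1.5235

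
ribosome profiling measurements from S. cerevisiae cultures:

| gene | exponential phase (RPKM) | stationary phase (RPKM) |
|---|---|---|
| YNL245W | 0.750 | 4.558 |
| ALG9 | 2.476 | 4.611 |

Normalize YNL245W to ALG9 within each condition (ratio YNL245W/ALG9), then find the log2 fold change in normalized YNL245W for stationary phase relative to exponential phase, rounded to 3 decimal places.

YNL245W/ALG9 (exponential phase) = 0.750 / 2.476 = 0.30291
YNL245W/ALG9 (stationary phase) = 4.558 / 4.611 = 0.98851
Fold change = 0.98851 / 0.30291 = 3.2634
log2(3.2634) = 1.7064

1.706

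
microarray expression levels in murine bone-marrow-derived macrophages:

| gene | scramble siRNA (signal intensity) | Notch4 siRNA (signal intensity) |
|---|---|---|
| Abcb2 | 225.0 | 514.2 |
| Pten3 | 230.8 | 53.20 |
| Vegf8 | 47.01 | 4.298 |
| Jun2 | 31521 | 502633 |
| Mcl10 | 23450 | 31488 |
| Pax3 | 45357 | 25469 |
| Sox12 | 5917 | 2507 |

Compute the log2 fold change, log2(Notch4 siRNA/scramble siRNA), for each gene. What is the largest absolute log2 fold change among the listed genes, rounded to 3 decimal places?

log2(514.2/225.0) = 1.192  (Abcb2)
log2(53.20/230.8) = -2.117  (Pten3)
log2(4.298/47.01) = -3.451  (Vegf8)
log2(502633/31521) = 3.995  (Jun2)
log2(31488/23450) = 0.425  (Mcl10)
log2(25469/45357) = -0.833  (Pax3)
log2(2507/5917) = -1.239  (Sox12)
The largest magnitude belongs to Jun2.

3.995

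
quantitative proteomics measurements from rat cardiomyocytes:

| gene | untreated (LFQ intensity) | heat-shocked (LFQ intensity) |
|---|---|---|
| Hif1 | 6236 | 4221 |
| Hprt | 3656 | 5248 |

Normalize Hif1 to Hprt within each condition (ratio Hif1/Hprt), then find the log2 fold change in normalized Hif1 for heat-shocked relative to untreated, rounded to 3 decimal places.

-1.085

Hif1/Hprt (untreated) = 6236 / 3656 = 1.7057
Hif1/Hprt (heat-shocked) = 4221 / 5248 = 0.80431
Fold change = 0.80431 / 1.7057 = 0.4715
log2(0.4715) = -1.0845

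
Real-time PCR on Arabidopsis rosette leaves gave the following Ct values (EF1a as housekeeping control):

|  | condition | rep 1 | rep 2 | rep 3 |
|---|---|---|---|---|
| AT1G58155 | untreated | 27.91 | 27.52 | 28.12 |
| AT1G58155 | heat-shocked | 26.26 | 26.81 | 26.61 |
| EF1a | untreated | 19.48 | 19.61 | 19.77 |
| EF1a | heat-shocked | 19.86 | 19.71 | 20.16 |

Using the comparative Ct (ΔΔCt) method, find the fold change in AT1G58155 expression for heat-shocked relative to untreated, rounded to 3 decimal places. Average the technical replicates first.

Mean Ct: AT1G58155 untreated 27.850; AT1G58155 heat-shocked 26.560; EF1a untreated 19.620; EF1a heat-shocked 19.910
ΔCt(untreated) = 27.850 − 19.620 = 8.230
ΔCt(heat-shocked) = 26.560 − 19.910 = 6.650
ΔΔCt = 6.650 − 8.230 = -1.580
Fold change = 2^(−(-1.580)) = 2^1.580 = 2.9897

2.990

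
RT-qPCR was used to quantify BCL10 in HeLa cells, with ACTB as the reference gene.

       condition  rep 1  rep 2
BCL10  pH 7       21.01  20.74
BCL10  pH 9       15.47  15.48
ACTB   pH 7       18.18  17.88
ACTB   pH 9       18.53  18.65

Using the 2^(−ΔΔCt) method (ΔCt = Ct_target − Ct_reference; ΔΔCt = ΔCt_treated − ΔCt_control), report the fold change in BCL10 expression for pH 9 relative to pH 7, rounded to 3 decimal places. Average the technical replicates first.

62.250

Mean Ct: BCL10 pH 7 20.875; BCL10 pH 9 15.475; ACTB pH 7 18.030; ACTB pH 9 18.590
ΔCt(pH 7) = 20.875 − 18.030 = 2.845
ΔCt(pH 9) = 15.475 − 18.590 = -3.115
ΔΔCt = -3.115 − 2.845 = -5.960
Fold change = 2^(−(-5.960)) = 2^5.960 = 62.2499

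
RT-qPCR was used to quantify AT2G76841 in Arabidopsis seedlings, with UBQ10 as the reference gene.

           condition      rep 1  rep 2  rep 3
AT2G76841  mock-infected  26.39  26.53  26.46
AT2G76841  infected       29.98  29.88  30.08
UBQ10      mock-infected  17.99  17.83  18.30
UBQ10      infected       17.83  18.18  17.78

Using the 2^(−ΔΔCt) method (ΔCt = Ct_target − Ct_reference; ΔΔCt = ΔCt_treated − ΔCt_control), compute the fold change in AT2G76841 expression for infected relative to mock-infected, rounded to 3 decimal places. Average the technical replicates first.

0.081

Mean Ct: AT2G76841 mock-infected 26.460; AT2G76841 infected 29.980; UBQ10 mock-infected 18.040; UBQ10 infected 17.930
ΔCt(mock-infected) = 26.460 − 18.040 = 8.420
ΔCt(infected) = 29.980 − 17.930 = 12.050
ΔΔCt = 12.050 − 8.420 = 3.630
Fold change = 2^(−3.630) = 0.0808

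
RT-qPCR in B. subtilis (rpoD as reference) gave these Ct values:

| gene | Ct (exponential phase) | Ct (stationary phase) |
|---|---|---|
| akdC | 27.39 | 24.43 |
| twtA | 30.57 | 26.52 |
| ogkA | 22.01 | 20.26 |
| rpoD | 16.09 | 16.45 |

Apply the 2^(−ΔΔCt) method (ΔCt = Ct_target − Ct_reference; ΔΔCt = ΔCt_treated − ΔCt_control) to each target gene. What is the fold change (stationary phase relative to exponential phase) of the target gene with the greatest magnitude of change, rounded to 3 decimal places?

21.259

akdC: ΔΔCt = (24.43−16.45) − (27.39−16.09) = 7.98 − 11.30 = -3.32; fold change = 2^3.32 = 9.987
twtA: ΔΔCt = (26.52−16.45) − (30.57−16.09) = 10.07 − 14.48 = -4.41; fold change = 2^4.41 = 21.259
ogkA: ΔΔCt = (20.26−16.45) − (22.01−16.09) = 3.81 − 5.92 = -2.11; fold change = 2^2.11 = 4.317
twtA has the largest |ΔΔCt| = 4.41.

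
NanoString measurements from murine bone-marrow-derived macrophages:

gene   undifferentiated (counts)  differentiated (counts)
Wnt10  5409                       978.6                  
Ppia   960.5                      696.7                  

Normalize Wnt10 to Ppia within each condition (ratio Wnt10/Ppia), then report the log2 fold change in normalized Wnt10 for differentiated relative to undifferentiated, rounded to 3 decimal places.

-2.003

Wnt10/Ppia (undifferentiated) = 5409 / 960.5 = 5.6314
Wnt10/Ppia (differentiated) = 978.6 / 696.7 = 1.4046
Fold change = 1.4046 / 5.6314 = 0.2494
log2(0.2494) = -2.0033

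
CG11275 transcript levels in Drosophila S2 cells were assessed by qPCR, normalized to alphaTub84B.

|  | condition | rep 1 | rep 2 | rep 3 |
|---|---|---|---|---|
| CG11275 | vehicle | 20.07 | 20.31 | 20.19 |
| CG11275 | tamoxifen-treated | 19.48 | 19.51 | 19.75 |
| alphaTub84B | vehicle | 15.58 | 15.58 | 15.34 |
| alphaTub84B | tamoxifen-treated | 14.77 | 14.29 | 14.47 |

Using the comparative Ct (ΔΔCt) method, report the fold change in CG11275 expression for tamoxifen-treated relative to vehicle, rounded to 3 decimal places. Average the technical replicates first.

Mean Ct: CG11275 vehicle 20.190; CG11275 tamoxifen-treated 19.580; alphaTub84B vehicle 15.500; alphaTub84B tamoxifen-treated 14.510
ΔCt(vehicle) = 20.190 − 15.500 = 4.690
ΔCt(tamoxifen-treated) = 19.580 − 14.510 = 5.070
ΔΔCt = 5.070 − 4.690 = 0.380
Fold change = 2^(−0.380) = 0.7684

0.768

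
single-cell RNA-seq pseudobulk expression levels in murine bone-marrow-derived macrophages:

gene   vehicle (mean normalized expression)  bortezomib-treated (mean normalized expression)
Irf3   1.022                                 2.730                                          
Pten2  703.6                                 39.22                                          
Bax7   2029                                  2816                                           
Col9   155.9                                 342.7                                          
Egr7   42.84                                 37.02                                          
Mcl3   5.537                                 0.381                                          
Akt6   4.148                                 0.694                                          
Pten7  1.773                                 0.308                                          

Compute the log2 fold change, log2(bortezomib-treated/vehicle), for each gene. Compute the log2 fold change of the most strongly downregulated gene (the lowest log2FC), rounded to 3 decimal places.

log2(2.730/1.022) = 1.418  (Irf3)
log2(39.22/703.6) = -4.165  (Pten2)
log2(2816/2029) = 0.473  (Bax7)
log2(342.7/155.9) = 1.136  (Col9)
log2(37.02/42.84) = -0.211  (Egr7)
log2(0.381/5.537) = -3.861  (Mcl3)
log2(0.694/4.148) = -2.579  (Akt6)
log2(0.308/1.773) = -2.525  (Pten7)
Pten2 is most strongly downregulated.

-4.165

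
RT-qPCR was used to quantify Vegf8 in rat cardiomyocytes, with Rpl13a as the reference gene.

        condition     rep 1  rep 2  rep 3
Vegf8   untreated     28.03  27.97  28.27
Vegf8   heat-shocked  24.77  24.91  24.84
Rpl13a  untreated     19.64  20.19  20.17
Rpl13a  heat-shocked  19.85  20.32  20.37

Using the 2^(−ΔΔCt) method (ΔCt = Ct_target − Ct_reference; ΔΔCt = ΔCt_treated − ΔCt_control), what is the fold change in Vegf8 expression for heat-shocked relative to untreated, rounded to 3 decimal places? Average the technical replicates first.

10.778

Mean Ct: Vegf8 untreated 28.090; Vegf8 heat-shocked 24.840; Rpl13a untreated 20.000; Rpl13a heat-shocked 20.180
ΔCt(untreated) = 28.090 − 20.000 = 8.090
ΔCt(heat-shocked) = 24.840 − 20.180 = 4.660
ΔΔCt = 4.660 − 8.090 = -3.430
Fold change = 2^(−(-3.430)) = 2^3.430 = 10.7779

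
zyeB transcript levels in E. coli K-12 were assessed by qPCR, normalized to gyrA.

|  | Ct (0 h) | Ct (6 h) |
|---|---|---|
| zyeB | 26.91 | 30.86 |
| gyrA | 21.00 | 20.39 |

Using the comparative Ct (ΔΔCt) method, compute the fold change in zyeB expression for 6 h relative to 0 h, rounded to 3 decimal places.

ΔCt(0 h) = 26.910 − 21.000 = 5.910
ΔCt(6 h) = 30.860 − 20.390 = 10.470
ΔΔCt = 10.470 − 5.910 = 4.560
Fold change = 2^(−4.560) = 0.0424

0.042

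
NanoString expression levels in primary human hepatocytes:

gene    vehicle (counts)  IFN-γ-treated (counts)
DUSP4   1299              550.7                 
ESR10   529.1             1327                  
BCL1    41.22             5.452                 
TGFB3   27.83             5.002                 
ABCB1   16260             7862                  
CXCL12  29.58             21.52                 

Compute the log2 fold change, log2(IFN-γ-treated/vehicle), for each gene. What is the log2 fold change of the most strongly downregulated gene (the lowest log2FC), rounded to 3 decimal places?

log2(550.7/1299) = -1.238  (DUSP4)
log2(1327/529.1) = 1.327  (ESR10)
log2(5.452/41.22) = -2.918  (BCL1)
log2(5.002/27.83) = -2.476  (TGFB3)
log2(7862/16260) = -1.048  (ABCB1)
log2(21.52/29.58) = -0.459  (CXCL12)
BCL1 is most strongly downregulated.

-2.918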